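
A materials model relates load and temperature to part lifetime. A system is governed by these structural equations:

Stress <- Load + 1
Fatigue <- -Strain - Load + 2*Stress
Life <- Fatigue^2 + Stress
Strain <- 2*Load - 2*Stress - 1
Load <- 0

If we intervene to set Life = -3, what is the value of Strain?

-3

do(Life=-3) replaces the equation Life <- Fatigue^2 + Stress with the constant Life = -3.
Strain is not downstream of the intervention, so its value is determined by the original equations.
Stress = Load + 1  [with Load=0]  = 1
Strain = 2*Load - 2*Stress - 1  [with Load=0, Stress=1]  = -3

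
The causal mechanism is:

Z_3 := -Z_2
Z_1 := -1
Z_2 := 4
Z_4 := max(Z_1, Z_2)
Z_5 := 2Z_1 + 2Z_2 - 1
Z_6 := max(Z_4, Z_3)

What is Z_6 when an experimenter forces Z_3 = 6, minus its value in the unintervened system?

The intervention breaks the incoming arrows to Z_3: Z_3 := -Z_2 no longer applies, and Z_3 = 6.
Z_4 = max(Z_1, Z_2)  [with Z_1=-1, Z_2=4]  = 4
Z_6 = max(Z_4, Z_3)  [with Z_4=4, Z_3=6]  = 6
Without intervention: Z_3 = -Z_2  [with Z_2=4]  = -4; Z_4 = max(Z_1, Z_2)  [with Z_1=-1, Z_2=4]  = 4; Z_6 = max(Z_4, Z_3)  [with Z_4=4, Z_3=-4]  = 4.
Change = 6 − 4 = 2.

2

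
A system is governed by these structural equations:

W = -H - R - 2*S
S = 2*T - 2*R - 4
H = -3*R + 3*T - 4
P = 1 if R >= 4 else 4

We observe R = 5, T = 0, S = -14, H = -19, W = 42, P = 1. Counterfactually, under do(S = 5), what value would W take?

do(S=5) replaces the equation S = 2*T - 2*R - 4 with the constant S = 5.
H = -3*R + 3*T - 4  [with R=5, T=0]  = -19
W = -H - R - 2*S  [with H=-19, R=5, S=5]  = 4

4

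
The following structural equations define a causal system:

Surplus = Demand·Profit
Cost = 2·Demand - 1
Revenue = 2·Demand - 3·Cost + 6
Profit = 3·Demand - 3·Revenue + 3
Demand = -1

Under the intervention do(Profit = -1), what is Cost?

-3

The intervention breaks the incoming arrows to Profit: Profit = 3·Demand - 3·Revenue + 3 no longer applies, and Profit = -1.
Since Cost is not a descendant of the intervened variable, it is unaffected.
Cost = 2·Demand - 1  [with Demand=-1]  = -3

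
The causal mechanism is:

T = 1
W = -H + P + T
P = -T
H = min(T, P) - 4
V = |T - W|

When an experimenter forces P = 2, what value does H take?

-3

The intervention breaks the incoming arrows to P: P = -T no longer applies, and P = 2.
H = min(T, P) - 4  [with T=1, P=2]  = -3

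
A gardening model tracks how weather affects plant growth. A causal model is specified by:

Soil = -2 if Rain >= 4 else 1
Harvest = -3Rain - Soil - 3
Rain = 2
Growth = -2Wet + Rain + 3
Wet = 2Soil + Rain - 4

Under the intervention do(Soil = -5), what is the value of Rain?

Under do(Soil=-5), the mechanism Soil = -2 if Rain >= 4 else 1 is discarded; Soil is fixed at -5.
Rain is not downstream of the intervention, so its value is determined by the original equations.

2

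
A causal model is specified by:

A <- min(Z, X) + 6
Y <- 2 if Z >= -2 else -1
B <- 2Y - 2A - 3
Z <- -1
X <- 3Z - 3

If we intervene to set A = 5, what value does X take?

Under do(A=5), the mechanism A <- min(Z, X) + 6 is discarded; A is fixed at 5.
Since X is not a descendant of the intervened variable, it is unaffected.
X = 3Z - 3  [with Z=-1]  = -6

-6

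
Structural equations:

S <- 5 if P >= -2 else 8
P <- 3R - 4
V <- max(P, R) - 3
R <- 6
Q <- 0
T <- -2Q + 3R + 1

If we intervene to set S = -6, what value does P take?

Under do(S=-6), the mechanism S <- 5 if P >= -2 else 8 is discarded; S is fixed at -6.
Since P is not a descendant of the intervened variable, it is unaffected.
P = 3R - 4  [with R=6]  = 14

14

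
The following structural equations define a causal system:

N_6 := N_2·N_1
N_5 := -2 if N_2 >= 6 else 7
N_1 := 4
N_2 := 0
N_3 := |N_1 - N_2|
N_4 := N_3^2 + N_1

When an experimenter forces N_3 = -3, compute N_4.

13

The intervention breaks the incoming arrows to N_3: N_3 := |N_1 - N_2| no longer applies, and N_3 = -3.
N_4 = N_3^2 + N_1  [with N_3=-3, N_1=4]  = 13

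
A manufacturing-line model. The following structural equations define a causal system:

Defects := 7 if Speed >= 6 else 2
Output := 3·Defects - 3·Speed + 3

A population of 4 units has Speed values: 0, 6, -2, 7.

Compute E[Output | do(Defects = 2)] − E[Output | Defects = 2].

-11.25

Under do(Defects=2), Defects's equation is replaced by Defects=2 for every unit. Per-unit Output: 9, -9, 15, -12. Mean = 0.75.
Conditioning on Defects=2 selects the 2 unit(s) with Speed ∈ {0, -2}. Their Output values: 9, 15. Mean = 12.
Difference = 0.75 − 12 = -11.25.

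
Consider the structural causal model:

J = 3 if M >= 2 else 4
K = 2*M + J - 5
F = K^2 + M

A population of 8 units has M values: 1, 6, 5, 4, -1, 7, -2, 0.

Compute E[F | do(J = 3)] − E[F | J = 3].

-39

Under do(J=3), J's equation is replaced by J=3 for every unit. Per-unit F: 1, 106, 69, 40, 15, 151, 34, 4. Mean = 52.5.
Observing J=3 restricts to units where J's equation naturally yields 3: M ∈ {6, 5, 4, 7}. In that subpopulation F = 106, 69, 40, 151, mean 91.5.
Difference = 52.5 − 91.5 = -39.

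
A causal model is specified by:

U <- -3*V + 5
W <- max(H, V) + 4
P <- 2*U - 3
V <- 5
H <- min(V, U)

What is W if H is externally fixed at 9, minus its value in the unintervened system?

4

The intervention breaks the incoming arrows to H: H <- min(V, U) no longer applies, and H = 9.
W = max(H, V) + 4  [with H=9, V=5]  = 13
Without intervention: U = -3*V + 5  [with V=5]  = -10; H = min(V, U)  [with V=5, U=-10]  = -10; W = max(H, V) + 4  [with H=-10, V=5]  = 9.
Change = 13 − 9 = 4.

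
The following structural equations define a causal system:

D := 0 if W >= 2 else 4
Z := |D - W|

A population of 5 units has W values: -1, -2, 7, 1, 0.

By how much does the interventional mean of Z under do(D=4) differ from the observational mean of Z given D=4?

-0.3

Every unit gets D=4 under the intervention. Z values become 5, 6, 3, 3, 4; E[Z|do(D=4)] = 4.2.
E[Z|D=4] averages over only the 4 units with D=4 (W = -1, -2, 1, 0): Z = 5, 6, 3, 4, mean 4.5.
Difference = 4.2 − 4.5 = -0.3.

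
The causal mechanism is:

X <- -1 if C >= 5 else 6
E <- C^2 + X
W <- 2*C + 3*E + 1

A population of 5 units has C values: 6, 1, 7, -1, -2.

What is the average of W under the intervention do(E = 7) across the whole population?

The intervention sets E=7 in all 5 units regardless of C. Recomputing W per unit gives 34, 24, 36, 20, 18; average 26.4.

26.4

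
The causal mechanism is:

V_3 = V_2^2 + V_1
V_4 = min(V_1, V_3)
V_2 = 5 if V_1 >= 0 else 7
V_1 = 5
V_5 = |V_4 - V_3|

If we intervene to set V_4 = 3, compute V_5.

27

Intervening sets V_4 = 3 and removes its equation (V_4 = min(V_1, V_3)).
V_2 = 5 if V_1 >= 0 else 7  [with V_1=5]  = 5
V_3 = V_2^2 + V_1  [with V_2=5, V_1=5]  = 30
V_5 = |V_4 - V_3|  [with V_4=3, V_3=30]  = 27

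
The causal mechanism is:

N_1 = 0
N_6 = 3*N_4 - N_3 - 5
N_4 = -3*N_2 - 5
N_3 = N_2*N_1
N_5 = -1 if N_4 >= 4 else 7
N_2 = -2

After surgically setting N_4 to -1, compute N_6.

-8

Under do(N_4=-1), the mechanism N_4 = -3*N_2 - 5 is discarded; N_4 is fixed at -1.
N_3 = N_2*N_1  [with N_2=-2, N_1=0]  = 0
N_6 = 3*N_4 - N_3 - 5  [with N_4=-1, N_3=0]  = -8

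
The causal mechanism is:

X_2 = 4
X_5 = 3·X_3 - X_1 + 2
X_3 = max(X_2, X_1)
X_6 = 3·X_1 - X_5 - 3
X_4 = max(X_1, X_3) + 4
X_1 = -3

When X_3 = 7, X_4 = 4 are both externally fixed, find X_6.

-38

Setting X_3 = 7, X_4 = 4 by intervention discards those variables' equations.
X_5 = 3·X_3 - X_1 + 2  [with X_3=7, X_1=-3]  = 26
X_6 = 3·X_1 - X_5 - 3  [with X_1=-3, X_5=26]  = -38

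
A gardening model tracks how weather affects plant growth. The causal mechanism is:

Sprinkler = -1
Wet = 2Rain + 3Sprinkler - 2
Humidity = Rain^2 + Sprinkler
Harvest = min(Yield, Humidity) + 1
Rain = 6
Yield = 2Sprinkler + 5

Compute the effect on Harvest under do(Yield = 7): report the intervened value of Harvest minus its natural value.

4

The intervention breaks the incoming arrows to Yield: Yield = 2Sprinkler + 5 no longer applies, and Yield = 7.
Humidity = Rain^2 + Sprinkler  [with Rain=6, Sprinkler=-1]  = 35
Harvest = min(Yield, Humidity) + 1  [with Yield=7, Humidity=35]  = 8
Without intervention: Humidity = Rain^2 + Sprinkler  [with Rain=6, Sprinkler=-1]  = 35; Yield = 2Sprinkler + 5  [with Sprinkler=-1]  = 3; Harvest = min(Yield, Humidity) + 1  [with Yield=3, Humidity=35]  = 4.
Change = 8 − 4 = 4.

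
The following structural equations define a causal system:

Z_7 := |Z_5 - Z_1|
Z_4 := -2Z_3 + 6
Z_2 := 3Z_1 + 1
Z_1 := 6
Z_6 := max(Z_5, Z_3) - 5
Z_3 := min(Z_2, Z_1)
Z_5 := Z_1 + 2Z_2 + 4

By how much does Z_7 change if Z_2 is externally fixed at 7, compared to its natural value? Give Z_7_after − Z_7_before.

-24

Under do(Z_2=7), the mechanism Z_2 := 3Z_1 + 1 is discarded; Z_2 is fixed at 7.
Z_5 = Z_1 + 2Z_2 + 4  [with Z_1=6, Z_2=7]  = 24
Z_7 = |Z_5 - Z_1|  [with Z_5=24, Z_1=6]  = 18
Without intervention: Z_2 = 3Z_1 + 1  [with Z_1=6]  = 19; Z_5 = Z_1 + 2Z_2 + 4  [with Z_1=6, Z_2=19]  = 48; Z_7 = |Z_5 - Z_1|  [with Z_5=48, Z_1=6]  = 42.
Change = 18 − 42 = -24.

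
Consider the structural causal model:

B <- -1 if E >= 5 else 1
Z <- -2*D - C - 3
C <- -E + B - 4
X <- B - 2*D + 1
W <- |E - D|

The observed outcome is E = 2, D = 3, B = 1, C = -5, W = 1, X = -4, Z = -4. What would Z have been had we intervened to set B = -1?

The intervention breaks the incoming arrows to B: B <- -1 if E >= 5 else 1 no longer applies, and B = -1.
C = -E + B - 4  [with E=2, B=-1]  = -7
Z = -2*D - C - 3  [with D=3, C=-7]  = -2

-2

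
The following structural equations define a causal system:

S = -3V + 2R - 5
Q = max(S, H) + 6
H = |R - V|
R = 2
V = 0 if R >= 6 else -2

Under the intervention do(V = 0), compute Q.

8

do(V=0) replaces the equation V = 0 if R >= 6 else -2 with the constant V = 0.
S = -3V + 2R - 5  [with V=0, R=2]  = -1
H = |R - V|  [with R=2, V=0]  = 2
Q = max(S, H) + 6  [with S=-1, H=2]  = 8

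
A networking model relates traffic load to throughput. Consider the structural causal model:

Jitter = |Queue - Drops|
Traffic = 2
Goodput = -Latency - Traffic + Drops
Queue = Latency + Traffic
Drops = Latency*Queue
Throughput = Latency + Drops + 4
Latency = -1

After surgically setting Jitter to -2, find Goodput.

Under do(Jitter=-2), the mechanism Jitter = |Queue - Drops| is discarded; Jitter is fixed at -2.
Since Goodput is not a descendant of the intervened variable, it is unaffected.
Queue = Latency + Traffic  [with Latency=-1, Traffic=2]  = 1
Drops = Latency*Queue  [with Latency=-1, Queue=1]  = -1
Goodput = -Latency - Traffic + Drops  [with Latency=-1, Traffic=2, Drops=-1]  = -2

-2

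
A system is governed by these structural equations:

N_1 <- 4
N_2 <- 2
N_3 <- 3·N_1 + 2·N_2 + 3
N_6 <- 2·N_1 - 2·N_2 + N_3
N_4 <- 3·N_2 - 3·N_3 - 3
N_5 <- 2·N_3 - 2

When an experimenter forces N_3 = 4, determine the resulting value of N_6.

The intervention breaks the incoming arrows to N_3: N_3 <- 3·N_1 + 2·N_2 + 3 no longer applies, and N_3 = 4.
N_6 = 2·N_1 - 2·N_2 + N_3  [with N_1=4, N_2=2, N_3=4]  = 8

8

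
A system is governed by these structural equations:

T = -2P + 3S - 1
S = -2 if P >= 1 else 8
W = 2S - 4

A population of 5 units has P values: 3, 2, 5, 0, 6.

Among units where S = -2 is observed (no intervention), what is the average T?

-15

Observing S=-2 restricts to units where S's equation naturally yields -2: P ∈ {3, 2, 5, 6}. In that subpopulation T = -13, -11, -17, -19, mean -15.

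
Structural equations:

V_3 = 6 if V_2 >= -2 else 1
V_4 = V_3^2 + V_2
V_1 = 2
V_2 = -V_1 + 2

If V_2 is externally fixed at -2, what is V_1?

2

Under do(V_2=-2), the mechanism V_2 = -V_1 + 2 is discarded; V_2 is fixed at -2.
V_1 is not downstream of the intervention, so its value is determined by the original equations.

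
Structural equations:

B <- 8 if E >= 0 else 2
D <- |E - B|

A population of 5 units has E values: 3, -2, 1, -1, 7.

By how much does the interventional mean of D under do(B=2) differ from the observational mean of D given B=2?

-0.7

Under do(B=2), B's equation is replaced by B=2 for every unit. Per-unit D: 1, 4, 1, 3, 5. Mean = 2.8.
Conditioning on B=2 selects the 2 unit(s) with E ∈ {-2, -1}. Their D values: 4, 3. Mean = 3.5.
Difference = 2.8 − 3.5 = -0.7.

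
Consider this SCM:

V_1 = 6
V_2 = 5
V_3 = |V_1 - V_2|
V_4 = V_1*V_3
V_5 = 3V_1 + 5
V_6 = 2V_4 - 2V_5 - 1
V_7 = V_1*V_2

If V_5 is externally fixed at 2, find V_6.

The intervention breaks the incoming arrows to V_5: V_5 = 3V_1 + 5 no longer applies, and V_5 = 2.
V_3 = |V_1 - V_2|  [with V_1=6, V_2=5]  = 1
V_4 = V_1*V_3  [with V_1=6, V_3=1]  = 6
V_6 = 2V_4 - 2V_5 - 1  [with V_4=6, V_5=2]  = 7

7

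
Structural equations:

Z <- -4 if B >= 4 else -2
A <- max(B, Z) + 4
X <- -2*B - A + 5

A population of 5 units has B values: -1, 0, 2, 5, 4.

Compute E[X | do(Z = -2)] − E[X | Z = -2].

-5

Under do(Z=-2), Z's equation is replaced by Z=-2 for every unit. Per-unit X: 4, 1, -5, -14, -11. Mean = -5.
Conditioning on Z=-2 selects the 3 unit(s) with B ∈ {-1, 0, 2}. Their X values: 4, 1, -5. Mean = 0.
Difference = -5 − 0 = -5.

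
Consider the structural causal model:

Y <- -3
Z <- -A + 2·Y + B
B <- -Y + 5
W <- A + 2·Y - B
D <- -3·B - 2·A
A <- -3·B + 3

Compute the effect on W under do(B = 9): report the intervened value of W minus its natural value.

Under do(B=9), the mechanism B <- -Y + 5 is discarded; B is fixed at 9.
A = -3·B + 3  [with B=9]  = -24
W = A + 2·Y - B  [with A=-24, Y=-3, B=9]  = -39
Without intervention: B = -Y + 5  [with Y=-3]  = 8; A = -3·B + 3  [with B=8]  = -21; W = A + 2·Y - B  [with A=-21, Y=-3, B=8]  = -35.
Change = -39 − (-35) = -4.

-4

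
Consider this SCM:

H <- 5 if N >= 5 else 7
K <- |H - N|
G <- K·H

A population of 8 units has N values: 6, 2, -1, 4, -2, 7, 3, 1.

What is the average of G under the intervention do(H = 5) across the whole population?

do(H=5) breaks H's dependence on N. With H=5 fixed, G across the units is 5, 15, 30, 5, 35, 10, 10, 20, mean 16.25.

16.25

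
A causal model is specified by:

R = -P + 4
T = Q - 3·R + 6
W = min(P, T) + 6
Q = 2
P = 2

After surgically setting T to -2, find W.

Intervening sets T = -2 and removes its equation (T = Q - 3·R + 6).
W = min(P, T) + 6  [with P=2, T=-2]  = 4

4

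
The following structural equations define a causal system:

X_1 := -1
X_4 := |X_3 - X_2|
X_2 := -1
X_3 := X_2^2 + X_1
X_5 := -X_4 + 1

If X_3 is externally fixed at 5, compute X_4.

The intervention breaks the incoming arrows to X_3: X_3 := X_2^2 + X_1 no longer applies, and X_3 = 5.
X_4 = |X_3 - X_2|  [with X_3=5, X_2=-1]  = 6

6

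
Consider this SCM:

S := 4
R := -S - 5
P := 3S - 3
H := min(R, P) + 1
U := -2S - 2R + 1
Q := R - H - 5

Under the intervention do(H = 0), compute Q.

-14

Under do(H=0), the mechanism H := min(R, P) + 1 is discarded; H is fixed at 0.
R = -S - 5  [with S=4]  = -9
Q = R - H - 5  [with R=-9, H=0]  = -14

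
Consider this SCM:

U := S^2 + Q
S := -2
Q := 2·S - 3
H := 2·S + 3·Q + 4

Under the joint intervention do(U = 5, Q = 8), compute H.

24

Setting U = 5, Q = 8 by intervention discards those variables' equations.
H = 2·S + 3·Q + 4  [with S=-2, Q=8]  = 24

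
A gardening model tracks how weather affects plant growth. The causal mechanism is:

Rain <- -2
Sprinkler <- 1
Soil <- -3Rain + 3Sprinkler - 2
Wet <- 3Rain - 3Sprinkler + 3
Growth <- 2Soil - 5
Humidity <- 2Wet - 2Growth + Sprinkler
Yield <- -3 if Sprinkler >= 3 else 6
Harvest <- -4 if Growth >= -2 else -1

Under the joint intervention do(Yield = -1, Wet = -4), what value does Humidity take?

-25

Setting Yield = -1, Wet = -4 by intervention discards those variables' equations.
Soil = -3Rain + 3Sprinkler - 2  [with Rain=-2, Sprinkler=1]  = 7
Growth = 2Soil - 5  [with Soil=7]  = 9
Humidity = 2Wet - 2Growth + Sprinkler  [with Wet=-4, Growth=9, Sprinkler=1]  = -25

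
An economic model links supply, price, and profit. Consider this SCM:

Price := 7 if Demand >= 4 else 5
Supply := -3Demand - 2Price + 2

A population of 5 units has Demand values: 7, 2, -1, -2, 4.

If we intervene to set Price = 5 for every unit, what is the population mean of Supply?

Every unit gets Price=5 under the intervention. Supply values become -29, -14, -5, -2, -20; E[Supply|do(Price=5)] = -14.

-14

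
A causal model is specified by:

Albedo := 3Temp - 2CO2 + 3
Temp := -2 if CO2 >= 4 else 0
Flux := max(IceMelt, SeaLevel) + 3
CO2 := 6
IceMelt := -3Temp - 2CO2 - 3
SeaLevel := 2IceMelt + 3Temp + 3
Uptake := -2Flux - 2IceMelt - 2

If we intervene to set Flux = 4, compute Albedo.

-15

do(Flux=4) replaces the equation Flux := max(IceMelt, SeaLevel) + 3 with the constant Flux = 4.
No directed path runs from Flux to Albedo, so Albedo keeps its natural value.
Temp = -2 if CO2 >= 4 else 0  [with CO2=6]  = -2
Albedo = 3Temp - 2CO2 + 3  [with Temp=-2, CO2=6]  = -15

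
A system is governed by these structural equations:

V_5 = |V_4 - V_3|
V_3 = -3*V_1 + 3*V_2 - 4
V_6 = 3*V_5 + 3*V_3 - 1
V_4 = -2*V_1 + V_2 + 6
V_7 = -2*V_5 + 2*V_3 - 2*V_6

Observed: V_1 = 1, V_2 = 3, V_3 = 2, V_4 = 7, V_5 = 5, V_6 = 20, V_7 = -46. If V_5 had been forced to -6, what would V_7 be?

Under do(V_5=-6), the mechanism V_5 = |V_4 - V_3| is discarded; V_5 is fixed at -6.
V_3 = -3*V_1 + 3*V_2 - 4  [with V_1=1, V_2=3]  = 2
V_6 = 3*V_5 + 3*V_3 - 1  [with V_5=-6, V_3=2]  = -13
V_7 = -2*V_5 + 2*V_3 - 2*V_6  [with V_5=-6, V_3=2, V_6=-13]  = 42

42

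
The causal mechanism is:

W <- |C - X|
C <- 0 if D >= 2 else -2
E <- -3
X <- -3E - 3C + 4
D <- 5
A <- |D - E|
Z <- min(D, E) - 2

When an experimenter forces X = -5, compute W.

5

Under do(X=-5), the mechanism X <- -3E - 3C + 4 is discarded; X is fixed at -5.
C = 0 if D >= 2 else -2  [with D=5]  = 0
W = |C - X|  [with C=0, X=-5]  = 5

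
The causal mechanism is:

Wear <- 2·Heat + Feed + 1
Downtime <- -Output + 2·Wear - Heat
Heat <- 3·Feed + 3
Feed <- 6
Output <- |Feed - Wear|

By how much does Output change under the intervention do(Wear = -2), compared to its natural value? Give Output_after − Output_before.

The intervention breaks the incoming arrows to Wear: Wear <- 2·Heat + Feed + 1 no longer applies, and Wear = -2.
Output = |Feed - Wear|  [with Feed=6, Wear=-2]  = 8
Without intervention: Heat = 3·Feed + 3  [with Feed=6]  = 21; Wear = 2·Heat + Feed + 1  [with Heat=21, Feed=6]  = 49; Output = |Feed - Wear|  [with Feed=6, Wear=49]  = 43.
Change = 8 − 43 = -35.

-35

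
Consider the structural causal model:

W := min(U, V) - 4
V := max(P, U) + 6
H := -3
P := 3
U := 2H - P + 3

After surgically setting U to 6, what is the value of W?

2

do(U=6) replaces the equation U := 2H - P + 3 with the constant U = 6.
V = max(P, U) + 6  [with P=3, U=6]  = 12
W = min(U, V) - 4  [with U=6, V=12]  = 2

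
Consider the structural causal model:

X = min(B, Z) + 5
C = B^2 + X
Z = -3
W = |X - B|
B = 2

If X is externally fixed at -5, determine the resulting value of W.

7

do(X=-5) replaces the equation X = min(B, Z) + 5 with the constant X = -5.
W = |X - B|  [with X=-5, B=2]  = 7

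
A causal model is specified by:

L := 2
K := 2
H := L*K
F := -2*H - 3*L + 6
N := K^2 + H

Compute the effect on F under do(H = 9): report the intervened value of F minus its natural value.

-10

do(H=9) replaces the equation H := L*K with the constant H = 9.
F = -2*H - 3*L + 6  [with H=9, L=2]  = -18
Without intervention: H = L*K  [with L=2, K=2]  = 4; F = -2*H - 3*L + 6  [with H=4, L=2]  = -8.
Change = -18 − (-8) = -10.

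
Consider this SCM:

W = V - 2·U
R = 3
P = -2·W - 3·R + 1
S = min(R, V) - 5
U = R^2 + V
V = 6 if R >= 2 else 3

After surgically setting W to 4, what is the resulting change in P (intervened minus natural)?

-56

Under do(W=4), the mechanism W = V - 2·U is discarded; W is fixed at 4.
P = -2·W - 3·R + 1  [with W=4, R=3]  = -16
Without intervention: V = 6 if R >= 2 else 3  [with R=3]  = 6; U = R^2 + V  [with R=3, V=6]  = 15; W = V - 2·U  [with V=6, U=15]  = -24; P = -2·W - 3·R + 1  [with W=-24, R=3]  = 40.
Change = -16 − 40 = -56.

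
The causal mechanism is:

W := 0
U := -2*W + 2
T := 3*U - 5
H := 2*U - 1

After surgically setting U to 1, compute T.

The intervention breaks the incoming arrows to U: U := -2*W + 2 no longer applies, and U = 1.
T = 3*U - 5  [with U=1]  = -2

-2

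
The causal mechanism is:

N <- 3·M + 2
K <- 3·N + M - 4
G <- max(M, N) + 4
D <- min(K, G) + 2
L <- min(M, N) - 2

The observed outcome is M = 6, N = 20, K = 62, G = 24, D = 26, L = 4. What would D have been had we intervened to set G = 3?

Intervening sets G = 3 and removes its equation (G <- max(M, N) + 4).
N = 3·M + 2  [with M=6]  = 20
K = 3·N + M - 4  [with N=20, M=6]  = 62
D = min(K, G) + 2  [with K=62, G=3]  = 5

5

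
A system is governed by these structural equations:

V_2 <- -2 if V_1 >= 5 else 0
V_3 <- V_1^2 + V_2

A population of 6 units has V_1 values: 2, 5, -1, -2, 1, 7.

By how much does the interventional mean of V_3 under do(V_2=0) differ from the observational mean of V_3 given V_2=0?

11.5

Every unit gets V_2=0 under the intervention. V_3 values become 4, 25, 1, 4, 1, 49; E[V_3|do(V_2=0)] = 14.
Conditioning on V_2=0 selects the 4 unit(s) with V_1 ∈ {2, -1, -2, 1}. Their V_3 values: 4, 1, 4, 1. Mean = 2.5.
Difference = 14 − 2.5 = 11.5.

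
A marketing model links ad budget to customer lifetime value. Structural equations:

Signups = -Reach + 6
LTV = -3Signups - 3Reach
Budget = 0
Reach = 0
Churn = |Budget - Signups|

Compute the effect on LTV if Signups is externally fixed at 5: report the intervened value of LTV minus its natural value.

do(Signups=5) replaces the equation Signups = -Reach + 6 with the constant Signups = 5.
LTV = -3Signups - 3Reach  [with Signups=5, Reach=0]  = -15
Without intervention: Signups = -Reach + 6  [with Reach=0]  = 6; LTV = -3Signups - 3Reach  [with Signups=6, Reach=0]  = -18.
Change = -15 − (-18) = 3.

3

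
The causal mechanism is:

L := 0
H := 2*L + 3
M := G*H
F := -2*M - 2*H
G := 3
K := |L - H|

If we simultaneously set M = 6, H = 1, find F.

-14

The joint intervention fixes M = 6, H = 1, removing each variable's own equation.
F = -2*M - 2*H  [with M=6, H=1]  = -14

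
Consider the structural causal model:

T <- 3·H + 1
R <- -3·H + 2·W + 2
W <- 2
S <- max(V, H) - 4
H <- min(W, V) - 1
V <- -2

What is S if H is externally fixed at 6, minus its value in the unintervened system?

do(H=6) replaces the equation H <- min(W, V) - 1 with the constant H = 6.
S = max(V, H) - 4  [with V=-2, H=6]  = 2
Without intervention: H = min(W, V) - 1  [with W=2, V=-2]  = -3; S = max(V, H) - 4  [with V=-2, H=-3]  = -6.
Change = 2 − (-6) = 8.

8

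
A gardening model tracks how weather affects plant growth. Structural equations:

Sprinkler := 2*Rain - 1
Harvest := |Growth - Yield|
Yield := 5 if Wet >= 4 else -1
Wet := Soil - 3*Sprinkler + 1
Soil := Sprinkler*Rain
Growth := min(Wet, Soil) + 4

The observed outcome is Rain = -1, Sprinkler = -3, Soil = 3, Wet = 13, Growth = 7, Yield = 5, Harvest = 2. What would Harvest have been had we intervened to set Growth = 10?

5

Under do(Growth=10), the mechanism Growth := min(Wet, Soil) + 4 is discarded; Growth is fixed at 10.
Sprinkler = 2*Rain - 1  [with Rain=-1]  = -3
Soil = Sprinkler*Rain  [with Sprinkler=-3, Rain=-1]  = 3
Wet = Soil - 3*Sprinkler + 1  [with Soil=3, Sprinkler=-3]  = 13
Yield = 5 if Wet >= 4 else -1  [with Wet=13]  = 5
Harvest = |Growth - Yield|  [with Growth=10, Yield=5]  = 5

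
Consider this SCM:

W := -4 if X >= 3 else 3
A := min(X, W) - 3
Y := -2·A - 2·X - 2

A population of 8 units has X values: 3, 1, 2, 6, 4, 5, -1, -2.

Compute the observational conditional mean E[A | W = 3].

-3

E[A|W=3] averages over only the 4 units with W=3 (X = 1, 2, -1, -2): A = -2, -1, -4, -5, mean -3.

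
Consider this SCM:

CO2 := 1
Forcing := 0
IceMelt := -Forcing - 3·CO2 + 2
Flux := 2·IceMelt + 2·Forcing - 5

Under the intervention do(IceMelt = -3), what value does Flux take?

-11

The intervention breaks the incoming arrows to IceMelt: IceMelt := -Forcing - 3·CO2 + 2 no longer applies, and IceMelt = -3.
Flux = 2·IceMelt + 2·Forcing - 5  [with IceMelt=-3, Forcing=0]  = -11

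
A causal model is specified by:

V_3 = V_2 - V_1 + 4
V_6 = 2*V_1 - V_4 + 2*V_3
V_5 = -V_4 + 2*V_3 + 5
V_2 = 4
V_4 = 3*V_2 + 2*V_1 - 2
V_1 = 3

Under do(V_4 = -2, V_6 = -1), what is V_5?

Setting V_4 = -2, V_6 = -1 by intervention discards those variables' equations.
V_3 = V_2 - V_1 + 4  [with V_2=4, V_1=3]  = 5
V_5 = -V_4 + 2*V_3 + 5  [with V_4=-2, V_3=5]  = 17

17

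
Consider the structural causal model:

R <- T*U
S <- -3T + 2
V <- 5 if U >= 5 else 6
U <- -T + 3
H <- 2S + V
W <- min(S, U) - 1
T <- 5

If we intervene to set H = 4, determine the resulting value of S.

do(H=4) replaces the equation H <- 2S + V with the constant H = 4.
S is not downstream of the intervention, so its value is determined by the original equations.
S = -3T + 2  [with T=5]  = -13

-13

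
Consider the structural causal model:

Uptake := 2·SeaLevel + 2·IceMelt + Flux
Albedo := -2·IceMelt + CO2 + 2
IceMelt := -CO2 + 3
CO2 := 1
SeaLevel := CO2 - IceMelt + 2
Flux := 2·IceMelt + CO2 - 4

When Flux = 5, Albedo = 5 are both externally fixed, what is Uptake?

11

The joint intervention fixes Flux = 5, Albedo = 5, removing each variable's own equation.
IceMelt = -CO2 + 3  [with CO2=1]  = 2
SeaLevel = CO2 - IceMelt + 2  [with CO2=1, IceMelt=2]  = 1
Uptake = 2·SeaLevel + 2·IceMelt + Flux  [with SeaLevel=1, IceMelt=2, Flux=5]  = 11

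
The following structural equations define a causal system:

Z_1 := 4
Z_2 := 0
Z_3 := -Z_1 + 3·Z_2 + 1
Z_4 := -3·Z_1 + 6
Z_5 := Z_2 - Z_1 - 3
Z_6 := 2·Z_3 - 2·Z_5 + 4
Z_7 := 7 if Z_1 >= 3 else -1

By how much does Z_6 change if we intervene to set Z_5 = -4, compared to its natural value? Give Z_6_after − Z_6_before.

The intervention breaks the incoming arrows to Z_5: Z_5 := Z_2 - Z_1 - 3 no longer applies, and Z_5 = -4.
Z_3 = -Z_1 + 3·Z_2 + 1  [with Z_1=4, Z_2=0]  = -3
Z_6 = 2·Z_3 - 2·Z_5 + 4  [with Z_3=-3, Z_5=-4]  = 6
Without intervention: Z_3 = -Z_1 + 3·Z_2 + 1  [with Z_1=4, Z_2=0]  = -3; Z_5 = Z_2 - Z_1 - 3  [with Z_2=0, Z_1=4]  = -7; Z_6 = 2·Z_3 - 2·Z_5 + 4  [with Z_3=-3, Z_5=-7]  = 12.
Change = 6 − 12 = -6.

-6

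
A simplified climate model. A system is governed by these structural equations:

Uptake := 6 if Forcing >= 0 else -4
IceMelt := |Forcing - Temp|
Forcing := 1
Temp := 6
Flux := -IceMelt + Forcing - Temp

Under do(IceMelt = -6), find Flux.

1

The intervention breaks the incoming arrows to IceMelt: IceMelt := |Forcing - Temp| no longer applies, and IceMelt = -6.
Flux = -IceMelt + Forcing - Temp  [with IceMelt=-6, Forcing=1, Temp=6]  = 1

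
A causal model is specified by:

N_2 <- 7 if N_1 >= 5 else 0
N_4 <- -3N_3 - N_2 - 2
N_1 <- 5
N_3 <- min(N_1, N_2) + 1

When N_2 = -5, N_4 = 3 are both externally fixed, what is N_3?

-4

The joint intervention fixes N_2 = -5, N_4 = 3, removing each variable's own equation.
N_3 = min(N_1, N_2) + 1  [with N_1=5, N_2=-5]  = -4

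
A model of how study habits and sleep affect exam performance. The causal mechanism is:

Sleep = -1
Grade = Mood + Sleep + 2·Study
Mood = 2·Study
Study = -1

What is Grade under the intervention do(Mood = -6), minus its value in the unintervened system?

-4

The intervention breaks the incoming arrows to Mood: Mood = 2·Study no longer applies, and Mood = -6.
Grade = Mood + Sleep + 2·Study  [with Mood=-6, Sleep=-1, Study=-1]  = -9
Without intervention: Mood = 2·Study  [with Study=-1]  = -2; Grade = Mood + Sleep + 2·Study  [with Mood=-2, Sleep=-1, Study=-1]  = -5.
Change = -9 − (-5) = -4.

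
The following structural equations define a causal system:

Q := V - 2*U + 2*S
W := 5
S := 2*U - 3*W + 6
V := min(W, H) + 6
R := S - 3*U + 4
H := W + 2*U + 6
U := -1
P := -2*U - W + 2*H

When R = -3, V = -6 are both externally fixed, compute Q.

-26

The joint intervention fixes R = -3, V = -6, removing each variable's own equation.
S = 2*U - 3*W + 6  [with U=-1, W=5]  = -11
Q = V - 2*U + 2*S  [with V=-6, U=-1, S=-11]  = -26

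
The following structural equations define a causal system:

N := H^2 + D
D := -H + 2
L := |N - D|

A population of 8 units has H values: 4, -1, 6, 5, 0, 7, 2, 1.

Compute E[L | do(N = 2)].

Under do(N=2), N's equation is replaced by N=2 for every unit. Per-unit L: 4, 1, 6, 5, 0, 7, 2, 1. Mean = 3.25.

3.25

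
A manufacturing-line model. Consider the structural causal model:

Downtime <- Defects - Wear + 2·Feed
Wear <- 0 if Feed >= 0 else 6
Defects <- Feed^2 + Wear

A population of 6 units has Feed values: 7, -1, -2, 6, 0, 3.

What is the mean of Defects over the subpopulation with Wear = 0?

23.5

E[Defects|Wear=0] averages over only the 4 units with Wear=0 (Feed = 7, 6, 0, 3): Defects = 49, 36, 0, 9, mean 23.5.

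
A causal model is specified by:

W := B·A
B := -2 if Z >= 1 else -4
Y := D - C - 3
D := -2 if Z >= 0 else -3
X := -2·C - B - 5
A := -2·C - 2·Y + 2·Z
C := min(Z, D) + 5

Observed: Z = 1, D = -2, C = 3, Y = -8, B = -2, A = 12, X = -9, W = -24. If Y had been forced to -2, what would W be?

0

do(Y=-2) replaces the equation Y := D - C - 3 with the constant Y = -2.
D = -2 if Z >= 0 else -3  [with Z=1]  = -2
C = min(Z, D) + 5  [with Z=1, D=-2]  = 3
B = -2 if Z >= 1 else -4  [with Z=1]  = -2
A = -2·C - 2·Y + 2·Z  [with C=3, Y=-2, Z=1]  = 0
W = B·A  [with B=-2, A=0]  = 0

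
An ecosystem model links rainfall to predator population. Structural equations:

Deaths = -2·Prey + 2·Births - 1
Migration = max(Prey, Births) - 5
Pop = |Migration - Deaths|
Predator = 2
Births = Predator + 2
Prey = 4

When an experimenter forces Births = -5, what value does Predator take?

Under do(Births=-5), the mechanism Births = Predator + 2 is discarded; Births is fixed at -5.
Since Predator is not a descendant of the intervened variable, it is unaffected.

2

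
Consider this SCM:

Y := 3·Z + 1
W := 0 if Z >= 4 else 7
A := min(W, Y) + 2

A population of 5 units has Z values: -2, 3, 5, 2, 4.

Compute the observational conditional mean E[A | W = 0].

2

Observing W=0 restricts to units where W's equation naturally yields 0: Z ∈ {5, 4}. In that subpopulation A = 2, 2, mean 2.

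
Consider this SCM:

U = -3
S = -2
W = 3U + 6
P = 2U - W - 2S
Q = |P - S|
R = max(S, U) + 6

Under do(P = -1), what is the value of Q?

1

Intervening sets P = -1 and removes its equation (P = 2U - W - 2S).
Q = |P - S|  [with P=-1, S=-2]  = 1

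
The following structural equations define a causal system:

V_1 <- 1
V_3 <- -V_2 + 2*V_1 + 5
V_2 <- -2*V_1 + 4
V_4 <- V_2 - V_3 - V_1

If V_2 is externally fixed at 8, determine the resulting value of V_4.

8

Under do(V_2=8), the mechanism V_2 <- -2*V_1 + 4 is discarded; V_2 is fixed at 8.
V_3 = -V_2 + 2*V_1 + 5  [with V_2=8, V_1=1]  = -1
V_4 = V_2 - V_3 - V_1  [with V_2=8, V_3=-1, V_1=1]  = 8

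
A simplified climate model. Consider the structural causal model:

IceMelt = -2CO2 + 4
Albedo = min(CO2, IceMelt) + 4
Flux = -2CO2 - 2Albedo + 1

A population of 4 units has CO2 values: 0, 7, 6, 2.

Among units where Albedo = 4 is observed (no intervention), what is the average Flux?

Conditioning on Albedo=4 selects the 2 unit(s) with CO2 ∈ {0, 2}. Their Flux values: -7, -11. Mean = -9.

-9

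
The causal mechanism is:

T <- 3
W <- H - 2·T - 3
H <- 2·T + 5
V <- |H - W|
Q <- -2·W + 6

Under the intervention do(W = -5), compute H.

11

Under do(W=-5), the mechanism W <- H - 2·T - 3 is discarded; W is fixed at -5.
Since H is not a descendant of the intervened variable, it is unaffected.
H = 2·T + 5  [with T=3]  = 11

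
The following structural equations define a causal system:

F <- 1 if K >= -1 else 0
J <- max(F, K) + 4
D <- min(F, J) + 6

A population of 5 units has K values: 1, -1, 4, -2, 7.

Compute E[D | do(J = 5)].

Under do(J=5), J's equation is replaced by J=5 for every unit. Per-unit D: 7, 7, 7, 6, 7. Mean = 6.8.

6.8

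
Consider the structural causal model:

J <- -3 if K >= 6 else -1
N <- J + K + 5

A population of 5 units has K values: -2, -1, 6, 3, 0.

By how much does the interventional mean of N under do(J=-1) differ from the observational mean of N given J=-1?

1.2

Under do(J=-1), J's equation is replaced by J=-1 for every unit. Per-unit N: 2, 3, 10, 7, 4. Mean = 5.2.
Observing J=-1 restricts to units where J's equation naturally yields -1: K ∈ {-2, -1, 3, 0}. In that subpopulation N = 2, 3, 7, 4, mean 4.
Difference = 5.2 − 4 = 1.2.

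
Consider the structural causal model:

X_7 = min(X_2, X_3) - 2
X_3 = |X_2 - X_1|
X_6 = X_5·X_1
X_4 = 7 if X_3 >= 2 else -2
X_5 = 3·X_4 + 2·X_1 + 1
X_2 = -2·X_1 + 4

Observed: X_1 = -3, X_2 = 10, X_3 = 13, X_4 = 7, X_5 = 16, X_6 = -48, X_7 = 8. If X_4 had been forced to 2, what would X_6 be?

-3

Under do(X_4=2), the mechanism X_4 = 7 if X_3 >= 2 else -2 is discarded; X_4 is fixed at 2.
X_5 = 3·X_4 + 2·X_1 + 1  [with X_4=2, X_1=-3]  = 1
X_6 = X_5·X_1  [with X_5=1, X_1=-3]  = -3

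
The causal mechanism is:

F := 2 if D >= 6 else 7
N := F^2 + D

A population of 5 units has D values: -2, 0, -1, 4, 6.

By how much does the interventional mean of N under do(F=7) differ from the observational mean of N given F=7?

do(F=7) breaks F's dependence on D. With F=7 fixed, N across the units is 47, 49, 48, 53, 55, mean 50.4.
Conditioning on F=7 selects the 4 unit(s) with D ∈ {-2, 0, -1, 4}. Their N values: 47, 49, 48, 53. Mean = 49.25.
Difference = 50.4 − 49.25 = 1.15.

1.15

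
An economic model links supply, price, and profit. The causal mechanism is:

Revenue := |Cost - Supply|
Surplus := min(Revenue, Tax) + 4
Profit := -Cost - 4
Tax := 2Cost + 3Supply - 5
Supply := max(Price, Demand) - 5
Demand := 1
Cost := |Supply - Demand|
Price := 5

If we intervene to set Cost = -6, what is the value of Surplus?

-13

do(Cost=-6) replaces the equation Cost := |Supply - Demand| with the constant Cost = -6.
Supply = max(Price, Demand) - 5  [with Price=5, Demand=1]  = 0
Revenue = |Cost - Supply|  [with Cost=-6, Supply=0]  = 6
Tax = 2Cost + 3Supply - 5  [with Cost=-6, Supply=0]  = -17
Surplus = min(Revenue, Tax) + 4  [with Revenue=6, Tax=-17]  = -13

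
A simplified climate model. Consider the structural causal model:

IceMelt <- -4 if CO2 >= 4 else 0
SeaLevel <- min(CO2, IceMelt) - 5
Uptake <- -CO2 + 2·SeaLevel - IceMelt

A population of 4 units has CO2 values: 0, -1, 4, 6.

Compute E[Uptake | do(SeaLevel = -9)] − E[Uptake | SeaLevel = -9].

0.75

do(SeaLevel=-9) breaks SeaLevel's dependence on CO2. With SeaLevel=-9 fixed, Uptake across the units is -18, -17, -18, -20, mean -18.25.
Observing SeaLevel=-9 restricts to units where SeaLevel's equation naturally yields -9: CO2 ∈ {4, 6}. In that subpopulation Uptake = -18, -20, mean -19.
Difference = -18.25 − (-19) = 0.75.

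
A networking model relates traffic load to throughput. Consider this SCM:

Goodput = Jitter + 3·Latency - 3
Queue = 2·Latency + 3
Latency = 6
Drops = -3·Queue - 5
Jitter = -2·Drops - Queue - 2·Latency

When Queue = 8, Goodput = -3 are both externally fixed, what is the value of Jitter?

38

The joint intervention fixes Queue = 8, Goodput = -3, removing each variable's own equation.
Drops = -3·Queue - 5  [with Queue=8]  = -29
Jitter = -2·Drops - Queue - 2·Latency  [with Drops=-29, Queue=8, Latency=6]  = 38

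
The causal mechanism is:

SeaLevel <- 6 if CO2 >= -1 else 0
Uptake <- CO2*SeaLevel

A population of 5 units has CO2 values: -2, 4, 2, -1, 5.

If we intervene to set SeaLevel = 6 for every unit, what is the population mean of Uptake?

Every unit gets SeaLevel=6 under the intervention. Uptake values become -12, 24, 12, -6, 30; E[Uptake|do(SeaLevel=6)] = 9.6.

9.6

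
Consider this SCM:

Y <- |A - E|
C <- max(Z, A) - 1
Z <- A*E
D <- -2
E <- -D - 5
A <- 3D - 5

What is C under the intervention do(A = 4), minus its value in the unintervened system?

do(A=4) replaces the equation A <- 3D - 5 with the constant A = 4.
E = -D - 5  [with D=-2]  = -3
Z = A*E  [with A=4, E=-3]  = -12
C = max(Z, A) - 1  [with Z=-12, A=4]  = 3
Without intervention: A = 3D - 5  [with D=-2]  = -11; E = -D - 5  [with D=-2]  = -3; Z = A*E  [with A=-11, E=-3]  = 33; C = max(Z, A) - 1  [with Z=33, A=-11]  = 32.
Change = 3 − 32 = -29.

-29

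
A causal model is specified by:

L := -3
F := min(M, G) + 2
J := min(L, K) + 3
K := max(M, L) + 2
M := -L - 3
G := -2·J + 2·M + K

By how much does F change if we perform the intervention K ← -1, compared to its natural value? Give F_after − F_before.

-1

The intervention breaks the incoming arrows to K: K := max(M, L) + 2 no longer applies, and K = -1.
M = -L - 3  [with L=-3]  = 0
J = min(L, K) + 3  [with L=-3, K=-1]  = 0
G = -2·J + 2·M + K  [with J=0, M=0, K=-1]  = -1
F = min(M, G) + 2  [with M=0, G=-1]  = 1
Without intervention: M = -L - 3  [with L=-3]  = 0; K = max(M, L) + 2  [with M=0, L=-3]  = 2; J = min(L, K) + 3  [with L=-3, K=2]  = 0; G = -2·J + 2·M + K  [with J=0, M=0, K=2]  = 2; F = min(M, G) + 2  [with M=0, G=2]  = 2.
Change = 1 − 2 = -1.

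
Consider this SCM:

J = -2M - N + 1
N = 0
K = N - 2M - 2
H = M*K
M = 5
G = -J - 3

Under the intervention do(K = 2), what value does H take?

10

Under do(K=2), the mechanism K = N - 2M - 2 is discarded; K is fixed at 2.
H = M*K  [with M=5, K=2]  = 10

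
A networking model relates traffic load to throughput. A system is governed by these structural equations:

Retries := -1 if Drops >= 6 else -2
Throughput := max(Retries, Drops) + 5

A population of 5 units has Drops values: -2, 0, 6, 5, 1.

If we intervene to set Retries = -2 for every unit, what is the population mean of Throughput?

Under do(Retries=-2), Retries's equation is replaced by Retries=-2 for every unit. Per-unit Throughput: 3, 5, 11, 10, 6. Mean = 7.

7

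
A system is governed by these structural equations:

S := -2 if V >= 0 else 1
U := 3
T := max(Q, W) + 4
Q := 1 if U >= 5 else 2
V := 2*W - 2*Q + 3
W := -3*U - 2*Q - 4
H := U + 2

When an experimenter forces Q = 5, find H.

Under do(Q=5), the mechanism Q := 1 if U >= 5 else 2 is discarded; Q is fixed at 5.
Since H is not a descendant of the intervened variable, it is unaffected.
H = U + 2  [with U=3]  = 5

5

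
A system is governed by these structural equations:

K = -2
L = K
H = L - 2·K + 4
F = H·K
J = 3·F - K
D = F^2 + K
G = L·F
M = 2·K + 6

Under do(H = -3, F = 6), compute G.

-12

Under do(H = -3, F = 6), each intervened variable's structural equation is replaced by its fixed value.
L = K  [with K=-2]  = -2
G = L·F  [with L=-2, F=6]  = -12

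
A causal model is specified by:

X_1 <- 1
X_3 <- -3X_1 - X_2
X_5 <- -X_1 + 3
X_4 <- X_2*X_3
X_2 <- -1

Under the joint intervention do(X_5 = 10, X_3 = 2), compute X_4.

Under do(X_5 = 10, X_3 = 2), each intervened variable's structural equation is replaced by its fixed value.
X_4 = X_2*X_3  [with X_2=-1, X_3=2]  = -2

-2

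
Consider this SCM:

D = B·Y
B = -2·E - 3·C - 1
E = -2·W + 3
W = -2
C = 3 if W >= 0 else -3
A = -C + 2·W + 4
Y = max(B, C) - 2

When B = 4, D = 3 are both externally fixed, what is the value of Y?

Setting B = 4, D = 3 by intervention discards those variables' equations.
C = 3 if W >= 0 else -3  [with W=-2]  = -3
Y = max(B, C) - 2  [with B=4, C=-3]  = 2

2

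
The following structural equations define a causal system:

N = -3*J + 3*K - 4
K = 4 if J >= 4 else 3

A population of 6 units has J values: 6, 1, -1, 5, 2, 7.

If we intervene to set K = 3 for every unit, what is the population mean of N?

Every unit gets K=3 under the intervention. N values become -13, 2, 8, -10, -1, -16; E[N|do(K=3)] = -5.

-5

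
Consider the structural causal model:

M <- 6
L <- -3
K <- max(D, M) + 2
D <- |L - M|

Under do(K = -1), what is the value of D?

9

Under do(K=-1), the mechanism K <- max(D, M) + 2 is discarded; K is fixed at -1.
Since D is not a descendant of the intervened variable, it is unaffected.
D = |L - M|  [with L=-3, M=6]  = 9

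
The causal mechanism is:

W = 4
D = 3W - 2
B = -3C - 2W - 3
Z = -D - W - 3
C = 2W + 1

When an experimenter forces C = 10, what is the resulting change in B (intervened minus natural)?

-3

do(C=10) replaces the equation C = 2W + 1 with the constant C = 10.
B = -3C - 2W - 3  [with C=10, W=4]  = -41
Without intervention: C = 2W + 1  [with W=4]  = 9; B = -3C - 2W - 3  [with C=9, W=4]  = -38.
Change = -41 − (-38) = -3.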